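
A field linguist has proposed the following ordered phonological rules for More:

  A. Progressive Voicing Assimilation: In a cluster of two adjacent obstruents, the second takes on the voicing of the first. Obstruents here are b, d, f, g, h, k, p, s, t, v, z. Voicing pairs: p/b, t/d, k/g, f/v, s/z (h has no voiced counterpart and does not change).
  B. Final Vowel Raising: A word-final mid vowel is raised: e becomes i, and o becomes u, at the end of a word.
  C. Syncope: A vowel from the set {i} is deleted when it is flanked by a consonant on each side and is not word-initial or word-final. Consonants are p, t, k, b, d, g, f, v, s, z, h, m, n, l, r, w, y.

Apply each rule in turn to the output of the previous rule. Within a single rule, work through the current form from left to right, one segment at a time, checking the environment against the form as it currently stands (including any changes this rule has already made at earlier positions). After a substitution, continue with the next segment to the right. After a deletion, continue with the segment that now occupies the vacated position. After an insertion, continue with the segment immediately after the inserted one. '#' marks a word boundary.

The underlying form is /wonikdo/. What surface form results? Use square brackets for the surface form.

[wonktu]

A Progressive Voicing Assimilation: [wonikdo] → [wonikto]
B Final Vowel Raising: [wonikto] → [woniktu]
C Syncope: [woniktu] → [wonktu]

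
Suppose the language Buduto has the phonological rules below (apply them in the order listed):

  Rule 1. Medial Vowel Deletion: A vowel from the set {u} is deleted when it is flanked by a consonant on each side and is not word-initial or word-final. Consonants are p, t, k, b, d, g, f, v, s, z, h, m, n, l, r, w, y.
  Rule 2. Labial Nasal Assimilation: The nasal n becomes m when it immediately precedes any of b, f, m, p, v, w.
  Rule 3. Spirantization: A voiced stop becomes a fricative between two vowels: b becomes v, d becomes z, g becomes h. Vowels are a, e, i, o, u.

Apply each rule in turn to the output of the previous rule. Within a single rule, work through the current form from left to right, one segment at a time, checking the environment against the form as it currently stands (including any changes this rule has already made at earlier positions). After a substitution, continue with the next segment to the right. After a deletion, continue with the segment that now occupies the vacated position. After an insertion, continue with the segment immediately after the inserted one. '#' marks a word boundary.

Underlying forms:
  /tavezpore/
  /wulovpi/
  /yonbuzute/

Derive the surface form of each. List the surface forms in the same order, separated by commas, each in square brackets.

[tavezpore], [wlovpi], [yombzte]

/tavezpore/:
  Rule 1 Medial Vowel Deletion: no change — [tavezpore]
  Rule 2 Labial Nasal Assimilation: no change — [tavezpore]
  Rule 3 Spirantization: no change — [tavezpore]
/wulovpi/:
  Rule 1 Medial Vowel Deletion: [wulovpi] → [wlovpi]
  Rule 2 Labial Nasal Assimilation: no change — [wlovpi]
  Rule 3 Spirantization: no change — [wlovpi]
/yonbuzute/:
  Rule 1 Medial Vowel Deletion: [yonbuzute] → [yonbzte]
  Rule 2 Labial Nasal Assimilation: [yonbzte] → [yombzte]
  Rule 3 Spirantization: no change — [yombzte]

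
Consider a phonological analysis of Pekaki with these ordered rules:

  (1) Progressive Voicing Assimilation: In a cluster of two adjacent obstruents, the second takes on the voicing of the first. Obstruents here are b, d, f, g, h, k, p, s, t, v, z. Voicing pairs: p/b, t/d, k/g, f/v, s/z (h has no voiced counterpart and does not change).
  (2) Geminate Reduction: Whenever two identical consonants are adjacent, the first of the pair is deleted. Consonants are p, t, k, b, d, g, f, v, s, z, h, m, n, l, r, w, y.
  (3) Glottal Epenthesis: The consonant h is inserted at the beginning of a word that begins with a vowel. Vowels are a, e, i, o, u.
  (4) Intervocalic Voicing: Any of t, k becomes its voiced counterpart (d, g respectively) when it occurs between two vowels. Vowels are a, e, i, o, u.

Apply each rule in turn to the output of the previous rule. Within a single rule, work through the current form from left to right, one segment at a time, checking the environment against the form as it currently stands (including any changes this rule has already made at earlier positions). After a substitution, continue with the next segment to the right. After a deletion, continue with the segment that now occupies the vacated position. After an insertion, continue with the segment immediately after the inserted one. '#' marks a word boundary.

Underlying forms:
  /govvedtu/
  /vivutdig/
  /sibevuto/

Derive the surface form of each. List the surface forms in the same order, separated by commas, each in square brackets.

/govvedtu/:
  (1) Progressive Voicing Assimilation: [govvedtu] → [govveddu]
  (2) Geminate Reduction: [govveddu] → [govedu]
  (3) Glottal Epenthesis: no change — [govedu]
  (4) Intervocalic Voicing: no change — [govedu]
/vivutdig/:
  (1) Progressive Voicing Assimilation: [vivutdig] → [vivuttig]
  (2) Geminate Reduction: [vivuttig] → [vivutig]
  (3) Glottal Epenthesis: no change — [vivutig]
  (4) Intervocalic Voicing: [vivutig] → [vivudig]
/sibevuto/:
  (1) Progressive Voicing Assimilation: no change — [sibevuto]
  (2) Geminate Reduction: no change — [sibevuto]
  (3) Glottal Epenthesis: no change — [sibevuto]
  (4) Intervocalic Voicing: [sibevuto] → [sibevudo]

[govedu], [vivudig], [sibevudo]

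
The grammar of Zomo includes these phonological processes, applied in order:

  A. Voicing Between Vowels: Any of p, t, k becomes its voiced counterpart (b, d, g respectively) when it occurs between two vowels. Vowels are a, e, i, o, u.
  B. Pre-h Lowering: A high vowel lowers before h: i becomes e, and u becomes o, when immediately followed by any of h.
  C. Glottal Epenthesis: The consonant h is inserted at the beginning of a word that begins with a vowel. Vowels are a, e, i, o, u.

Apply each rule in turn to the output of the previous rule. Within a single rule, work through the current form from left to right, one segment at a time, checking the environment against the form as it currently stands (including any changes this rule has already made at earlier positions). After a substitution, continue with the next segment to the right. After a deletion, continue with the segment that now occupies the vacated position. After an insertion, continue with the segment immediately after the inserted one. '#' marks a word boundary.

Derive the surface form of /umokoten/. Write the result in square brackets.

A Voicing Between Vowels: [umokoten] → [umogoden]
B Pre-h Lowering: no change — [umogoden]
C Glottal Epenthesis: [umogoden] → [humogoden]

[humogoden]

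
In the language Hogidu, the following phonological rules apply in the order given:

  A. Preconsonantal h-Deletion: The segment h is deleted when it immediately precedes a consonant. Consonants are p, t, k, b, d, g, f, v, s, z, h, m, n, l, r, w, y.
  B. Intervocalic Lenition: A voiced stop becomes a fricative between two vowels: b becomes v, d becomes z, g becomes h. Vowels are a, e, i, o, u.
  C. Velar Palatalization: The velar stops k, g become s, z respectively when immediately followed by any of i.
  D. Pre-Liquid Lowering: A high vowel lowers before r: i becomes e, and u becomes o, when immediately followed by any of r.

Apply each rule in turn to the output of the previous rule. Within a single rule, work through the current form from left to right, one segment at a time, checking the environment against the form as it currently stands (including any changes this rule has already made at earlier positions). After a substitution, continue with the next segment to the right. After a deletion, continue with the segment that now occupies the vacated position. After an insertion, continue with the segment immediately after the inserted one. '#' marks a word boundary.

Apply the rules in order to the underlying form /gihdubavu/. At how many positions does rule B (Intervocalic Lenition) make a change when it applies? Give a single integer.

2

A Preconsonantal h-Deletion: [gihdubavu] → [gidubavu]
B Intervocalic Lenition: [gidubavu] → [gizuvavu]
C Velar Palatalization: [gizuvavu] → [zizuvavu]
D Pre-Liquid Lowering: no change — [zizuvavu]
Rule B changed 2 position(s).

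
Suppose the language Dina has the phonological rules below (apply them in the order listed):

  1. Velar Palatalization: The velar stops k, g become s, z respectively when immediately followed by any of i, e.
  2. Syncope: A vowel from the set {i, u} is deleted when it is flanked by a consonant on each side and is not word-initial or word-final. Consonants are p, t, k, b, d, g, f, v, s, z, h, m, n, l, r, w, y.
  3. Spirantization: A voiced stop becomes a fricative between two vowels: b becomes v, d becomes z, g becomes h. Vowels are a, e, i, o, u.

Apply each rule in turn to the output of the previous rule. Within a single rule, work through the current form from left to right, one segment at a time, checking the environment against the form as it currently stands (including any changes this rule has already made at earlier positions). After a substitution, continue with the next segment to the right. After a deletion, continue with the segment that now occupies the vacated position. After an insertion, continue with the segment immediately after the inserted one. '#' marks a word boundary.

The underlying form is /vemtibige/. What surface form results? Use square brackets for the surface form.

[vemtbze]

1 Velar Palatalization: [vemtibige] → [vemtibize]
2 Syncope: [vemtibize] → [vemtbze]
3 Spirantization: no change — [vemtbze]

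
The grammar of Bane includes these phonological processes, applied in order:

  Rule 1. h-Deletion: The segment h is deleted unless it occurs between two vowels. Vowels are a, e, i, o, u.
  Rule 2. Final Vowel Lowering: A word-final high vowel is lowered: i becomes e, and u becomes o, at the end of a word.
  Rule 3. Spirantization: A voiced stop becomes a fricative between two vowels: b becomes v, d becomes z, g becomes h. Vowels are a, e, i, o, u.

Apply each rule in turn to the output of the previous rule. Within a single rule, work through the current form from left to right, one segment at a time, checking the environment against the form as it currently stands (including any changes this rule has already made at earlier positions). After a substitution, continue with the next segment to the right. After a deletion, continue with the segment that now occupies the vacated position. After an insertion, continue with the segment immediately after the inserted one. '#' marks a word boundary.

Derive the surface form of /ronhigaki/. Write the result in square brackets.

[ronihake]

Rule 1 h-Deletion: [ronhigaki] → [ronigaki]
Rule 2 Final Vowel Lowering: [ronigaki] → [ronigake]
Rule 3 Spirantization: [ronigake] → [ronihake]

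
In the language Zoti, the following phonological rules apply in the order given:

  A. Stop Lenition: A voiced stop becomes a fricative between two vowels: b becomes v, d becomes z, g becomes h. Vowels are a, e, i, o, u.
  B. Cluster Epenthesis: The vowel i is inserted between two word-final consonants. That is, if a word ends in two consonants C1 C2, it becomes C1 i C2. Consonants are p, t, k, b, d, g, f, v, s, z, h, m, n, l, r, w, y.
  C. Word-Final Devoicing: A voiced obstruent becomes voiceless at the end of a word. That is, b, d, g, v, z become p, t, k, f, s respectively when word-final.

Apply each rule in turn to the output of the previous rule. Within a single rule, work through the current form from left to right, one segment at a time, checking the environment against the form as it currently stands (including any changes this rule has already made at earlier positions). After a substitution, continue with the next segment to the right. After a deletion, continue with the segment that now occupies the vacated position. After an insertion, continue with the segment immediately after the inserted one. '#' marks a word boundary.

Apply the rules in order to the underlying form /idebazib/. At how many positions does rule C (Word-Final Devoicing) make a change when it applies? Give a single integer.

1

A Stop Lenition: [idebazib] → [izevazib]
B Cluster Epenthesis: no change — [izevazib]
C Word-Final Devoicing: [izevazib] → [izevazip]
Rule C changed 1 position(s).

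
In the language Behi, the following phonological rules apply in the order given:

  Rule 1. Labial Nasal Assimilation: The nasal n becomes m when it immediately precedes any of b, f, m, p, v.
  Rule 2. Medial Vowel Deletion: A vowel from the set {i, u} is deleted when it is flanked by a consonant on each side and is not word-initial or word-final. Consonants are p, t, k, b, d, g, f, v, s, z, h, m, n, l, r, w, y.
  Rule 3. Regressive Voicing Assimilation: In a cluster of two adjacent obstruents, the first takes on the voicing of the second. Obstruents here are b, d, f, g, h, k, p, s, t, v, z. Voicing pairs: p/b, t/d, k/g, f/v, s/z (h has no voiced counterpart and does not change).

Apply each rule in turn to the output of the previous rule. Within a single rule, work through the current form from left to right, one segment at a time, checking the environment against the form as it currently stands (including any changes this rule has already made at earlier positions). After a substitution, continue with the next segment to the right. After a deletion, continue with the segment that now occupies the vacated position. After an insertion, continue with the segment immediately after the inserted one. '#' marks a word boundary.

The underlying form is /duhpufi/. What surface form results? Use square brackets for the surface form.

Rule 1 Labial Nasal Assimilation: no change — [duhpufi]
Rule 2 Medial Vowel Deletion: [duhpufi] → [dhpfi]
Rule 3 Regressive Voicing Assimilation: [dhpfi] → [thpfi]

[thpfi]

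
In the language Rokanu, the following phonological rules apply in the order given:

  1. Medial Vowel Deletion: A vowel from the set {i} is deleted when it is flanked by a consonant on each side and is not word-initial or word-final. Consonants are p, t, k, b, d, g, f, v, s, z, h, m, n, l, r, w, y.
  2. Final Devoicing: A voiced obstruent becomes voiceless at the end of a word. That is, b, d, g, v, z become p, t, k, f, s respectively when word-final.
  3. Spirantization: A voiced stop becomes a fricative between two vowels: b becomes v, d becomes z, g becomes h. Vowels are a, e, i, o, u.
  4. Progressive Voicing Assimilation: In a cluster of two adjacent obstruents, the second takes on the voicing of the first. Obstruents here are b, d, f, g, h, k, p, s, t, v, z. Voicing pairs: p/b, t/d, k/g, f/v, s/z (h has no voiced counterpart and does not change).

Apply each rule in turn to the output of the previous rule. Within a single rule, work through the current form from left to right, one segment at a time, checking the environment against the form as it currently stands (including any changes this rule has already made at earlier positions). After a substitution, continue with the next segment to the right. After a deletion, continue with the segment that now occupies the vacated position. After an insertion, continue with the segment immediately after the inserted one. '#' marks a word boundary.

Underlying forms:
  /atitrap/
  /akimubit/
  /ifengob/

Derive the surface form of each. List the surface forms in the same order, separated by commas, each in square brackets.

[attrap], [akmubd], [ifengop]

/atitrap/:
  1 Medial Vowel Deletion: [atitrap] → [attrap]
  2 Final Devoicing: no change — [attrap]
  3 Spirantization: no change — [attrap]
  4 Progressive Voicing Assimilation: no change — [attrap]
/akimubit/:
  1 Medial Vowel Deletion: [akimubit] → [akmubt]
  2 Final Devoicing: no change — [akmubt]
  3 Spirantization: no change — [akmubt]
  4 Progressive Voicing Assimilation: [akmubt] → [akmubd]
/ifengob/:
  1 Medial Vowel Deletion: no change — [ifengob]
  2 Final Devoicing: [ifengob] → [ifengop]
  3 Spirantization: no change — [ifengop]
  4 Progressive Voicing Assimilation: no change — [ifengop]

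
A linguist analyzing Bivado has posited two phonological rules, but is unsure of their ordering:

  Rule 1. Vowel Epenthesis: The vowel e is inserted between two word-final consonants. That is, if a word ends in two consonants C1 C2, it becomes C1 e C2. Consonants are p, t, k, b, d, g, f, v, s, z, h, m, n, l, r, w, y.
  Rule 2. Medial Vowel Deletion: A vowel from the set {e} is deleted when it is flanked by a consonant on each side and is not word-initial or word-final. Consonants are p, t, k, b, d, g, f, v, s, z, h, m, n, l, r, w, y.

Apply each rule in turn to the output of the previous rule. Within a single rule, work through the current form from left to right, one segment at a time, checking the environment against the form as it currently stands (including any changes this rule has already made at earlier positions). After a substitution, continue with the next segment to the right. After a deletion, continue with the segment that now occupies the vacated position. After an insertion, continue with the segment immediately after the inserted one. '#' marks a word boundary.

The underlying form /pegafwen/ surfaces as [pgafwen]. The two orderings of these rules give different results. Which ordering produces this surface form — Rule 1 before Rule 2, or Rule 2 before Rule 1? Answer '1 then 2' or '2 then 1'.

Order 1 then 2:
  1 Vowel Epenthesis: no change — [pegafwen]
  2 Medial Vowel Deletion: [pegafwen] → [pgafwn]
  result: [pgafwn]
Order 2 then 1:
  2 Medial Vowel Deletion: [pegafwen] → [pgafwn]
  1 Vowel Epenthesis: [pgafwn] → [pgafwen]
  result: [pgafwen]

2 then 1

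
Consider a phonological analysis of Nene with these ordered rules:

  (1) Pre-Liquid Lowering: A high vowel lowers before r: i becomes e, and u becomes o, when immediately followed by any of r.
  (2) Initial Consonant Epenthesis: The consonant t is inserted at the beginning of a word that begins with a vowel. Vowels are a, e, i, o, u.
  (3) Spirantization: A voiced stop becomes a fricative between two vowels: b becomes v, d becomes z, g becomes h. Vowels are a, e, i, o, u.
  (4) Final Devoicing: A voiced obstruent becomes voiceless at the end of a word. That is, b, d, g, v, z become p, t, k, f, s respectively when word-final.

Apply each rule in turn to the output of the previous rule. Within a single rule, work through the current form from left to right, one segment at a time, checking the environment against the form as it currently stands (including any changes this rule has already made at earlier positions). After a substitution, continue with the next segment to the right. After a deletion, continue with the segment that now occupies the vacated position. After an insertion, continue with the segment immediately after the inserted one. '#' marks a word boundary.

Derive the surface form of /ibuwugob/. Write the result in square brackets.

[tivuwuhop]

(1) Pre-Liquid Lowering: no change — [ibuwugob]
(2) Initial Consonant Epenthesis: [ibuwugob] → [tibuwugob]
(3) Spirantization: [tibuwugob] → [tivuwuhob]
(4) Final Devoicing: [tivuwuhob] → [tivuwuhop]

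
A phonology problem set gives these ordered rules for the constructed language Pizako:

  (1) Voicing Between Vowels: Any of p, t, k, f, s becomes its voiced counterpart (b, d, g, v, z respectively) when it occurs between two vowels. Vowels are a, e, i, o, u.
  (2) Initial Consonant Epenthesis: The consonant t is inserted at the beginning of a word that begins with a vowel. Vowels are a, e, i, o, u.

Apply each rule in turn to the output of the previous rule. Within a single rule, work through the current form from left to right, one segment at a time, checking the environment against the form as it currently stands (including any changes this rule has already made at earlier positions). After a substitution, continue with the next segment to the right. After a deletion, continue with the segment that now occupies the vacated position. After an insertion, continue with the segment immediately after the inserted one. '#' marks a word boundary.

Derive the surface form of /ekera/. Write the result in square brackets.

[tegera]

(1) Voicing Between Vowels: [ekera] → [egera]
(2) Initial Consonant Epenthesis: [egera] → [tegera]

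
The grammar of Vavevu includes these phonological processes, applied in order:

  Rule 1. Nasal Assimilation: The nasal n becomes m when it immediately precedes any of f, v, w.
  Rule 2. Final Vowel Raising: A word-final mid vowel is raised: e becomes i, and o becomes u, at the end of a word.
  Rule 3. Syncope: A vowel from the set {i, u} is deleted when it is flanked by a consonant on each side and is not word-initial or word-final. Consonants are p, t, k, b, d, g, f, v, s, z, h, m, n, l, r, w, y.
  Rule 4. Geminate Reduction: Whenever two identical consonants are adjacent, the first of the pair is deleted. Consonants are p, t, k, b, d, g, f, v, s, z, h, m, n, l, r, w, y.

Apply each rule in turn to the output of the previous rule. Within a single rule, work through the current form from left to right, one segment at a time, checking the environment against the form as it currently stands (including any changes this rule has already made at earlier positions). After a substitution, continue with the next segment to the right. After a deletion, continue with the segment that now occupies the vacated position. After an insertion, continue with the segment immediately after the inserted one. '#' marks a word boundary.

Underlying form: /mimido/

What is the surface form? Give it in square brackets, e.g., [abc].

[mdu]

Rule 1 Nasal Assimilation: no change — [mimido]
Rule 2 Final Vowel Raising: [mimido] → [mimidu]
Rule 3 Syncope: [mimidu] → [mmdu]
Rule 4 Geminate Reduction: [mmdu] → [mdu]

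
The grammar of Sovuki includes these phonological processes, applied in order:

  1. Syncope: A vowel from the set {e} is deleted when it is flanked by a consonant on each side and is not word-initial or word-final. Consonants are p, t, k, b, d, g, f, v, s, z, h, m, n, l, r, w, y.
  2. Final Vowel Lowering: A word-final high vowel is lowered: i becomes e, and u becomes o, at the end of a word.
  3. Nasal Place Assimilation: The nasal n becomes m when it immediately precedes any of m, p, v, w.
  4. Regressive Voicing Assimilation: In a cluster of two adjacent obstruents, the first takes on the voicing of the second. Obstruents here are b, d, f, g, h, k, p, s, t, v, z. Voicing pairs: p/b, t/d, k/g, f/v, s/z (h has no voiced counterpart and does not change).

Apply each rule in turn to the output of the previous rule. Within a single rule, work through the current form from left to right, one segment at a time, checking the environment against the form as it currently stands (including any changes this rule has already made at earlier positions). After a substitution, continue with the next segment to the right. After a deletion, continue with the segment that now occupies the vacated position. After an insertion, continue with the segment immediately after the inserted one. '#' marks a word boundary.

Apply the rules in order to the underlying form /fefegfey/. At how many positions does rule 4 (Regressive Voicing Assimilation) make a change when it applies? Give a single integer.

1 Syncope: [fefegfey] → [ffgfy]
2 Final Vowel Lowering: no change — [ffgfy]
3 Nasal Place Assimilation: no change — [ffgfy]
4 Regressive Voicing Assimilation: [ffgfy] → [fvkfy]
Rule 4 changed 2 position(s).

2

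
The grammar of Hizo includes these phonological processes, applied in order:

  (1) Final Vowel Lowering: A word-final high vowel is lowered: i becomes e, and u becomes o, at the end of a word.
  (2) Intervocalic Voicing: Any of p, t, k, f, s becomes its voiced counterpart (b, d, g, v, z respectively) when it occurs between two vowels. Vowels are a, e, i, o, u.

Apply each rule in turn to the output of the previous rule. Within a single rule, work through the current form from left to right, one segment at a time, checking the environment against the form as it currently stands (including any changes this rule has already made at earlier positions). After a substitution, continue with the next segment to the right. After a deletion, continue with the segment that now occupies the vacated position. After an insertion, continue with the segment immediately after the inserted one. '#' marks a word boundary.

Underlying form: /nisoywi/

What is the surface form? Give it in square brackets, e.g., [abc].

(1) Final Vowel Lowering: [nisoywi] → [nisoywe]
(2) Intervocalic Voicing: [nisoywe] → [nizoywe]

[nizoywe]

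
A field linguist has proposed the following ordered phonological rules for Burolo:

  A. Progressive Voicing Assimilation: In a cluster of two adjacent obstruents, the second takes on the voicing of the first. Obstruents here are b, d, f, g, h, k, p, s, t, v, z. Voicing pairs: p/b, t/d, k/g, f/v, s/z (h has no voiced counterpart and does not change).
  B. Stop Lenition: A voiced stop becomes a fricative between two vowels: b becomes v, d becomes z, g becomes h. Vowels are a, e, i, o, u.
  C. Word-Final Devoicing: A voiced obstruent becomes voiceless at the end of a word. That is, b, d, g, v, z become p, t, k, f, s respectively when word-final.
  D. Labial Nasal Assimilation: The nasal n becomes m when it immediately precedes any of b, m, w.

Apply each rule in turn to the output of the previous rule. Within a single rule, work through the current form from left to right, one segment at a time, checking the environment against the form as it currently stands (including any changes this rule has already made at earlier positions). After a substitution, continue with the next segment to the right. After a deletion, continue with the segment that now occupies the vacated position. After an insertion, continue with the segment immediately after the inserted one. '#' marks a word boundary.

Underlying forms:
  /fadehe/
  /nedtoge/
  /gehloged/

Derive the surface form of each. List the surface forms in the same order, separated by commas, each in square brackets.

[fazehe], [neddohe], [gehlohet]

/fadehe/:
  A Progressive Voicing Assimilation: no change — [fadehe]
  B Stop Lenition: [fadehe] → [fazehe]
  C Word-Final Devoicing: no change — [fazehe]
  D Labial Nasal Assimilation: no change — [fazehe]
/nedtoge/:
  A Progressive Voicing Assimilation: [nedtoge] → [neddoge]
  B Stop Lenition: [neddoge] → [neddohe]
  C Word-Final Devoicing: no change — [neddohe]
  D Labial Nasal Assimilation: no change — [neddohe]
/gehloged/:
  A Progressive Voicing Assimilation: no change — [gehloged]
  B Stop Lenition: [gehloged] → [gehlohed]
  C Word-Final Devoicing: [gehlohed] → [gehlohet]
  D Labial Nasal Assimilation: no change — [gehlohet]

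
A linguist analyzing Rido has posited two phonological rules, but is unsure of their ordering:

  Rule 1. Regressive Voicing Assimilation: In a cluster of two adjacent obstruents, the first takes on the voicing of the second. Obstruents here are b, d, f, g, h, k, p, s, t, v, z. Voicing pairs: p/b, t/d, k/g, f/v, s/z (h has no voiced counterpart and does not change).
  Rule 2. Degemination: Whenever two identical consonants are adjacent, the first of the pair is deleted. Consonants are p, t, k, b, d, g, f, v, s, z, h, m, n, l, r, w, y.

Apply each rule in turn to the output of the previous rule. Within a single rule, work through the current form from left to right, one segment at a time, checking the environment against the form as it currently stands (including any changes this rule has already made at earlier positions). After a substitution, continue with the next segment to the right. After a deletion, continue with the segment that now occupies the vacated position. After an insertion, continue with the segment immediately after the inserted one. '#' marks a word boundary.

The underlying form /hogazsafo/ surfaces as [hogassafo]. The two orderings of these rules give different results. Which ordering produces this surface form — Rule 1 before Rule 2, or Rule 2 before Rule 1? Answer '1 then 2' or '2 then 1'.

2 then 1

Order 1 then 2:
  1 Regressive Voicing Assimilation: [hogazsafo] → [hogassafo]
  2 Degemination: [hogassafo] → [hogasafo]
  result: [hogasafo]
Order 2 then 1:
  2 Degemination: no change — [hogazsafo]
  1 Regressive Voicing Assimilation: [hogazsafo] → [hogassafo]
  result: [hogassafo]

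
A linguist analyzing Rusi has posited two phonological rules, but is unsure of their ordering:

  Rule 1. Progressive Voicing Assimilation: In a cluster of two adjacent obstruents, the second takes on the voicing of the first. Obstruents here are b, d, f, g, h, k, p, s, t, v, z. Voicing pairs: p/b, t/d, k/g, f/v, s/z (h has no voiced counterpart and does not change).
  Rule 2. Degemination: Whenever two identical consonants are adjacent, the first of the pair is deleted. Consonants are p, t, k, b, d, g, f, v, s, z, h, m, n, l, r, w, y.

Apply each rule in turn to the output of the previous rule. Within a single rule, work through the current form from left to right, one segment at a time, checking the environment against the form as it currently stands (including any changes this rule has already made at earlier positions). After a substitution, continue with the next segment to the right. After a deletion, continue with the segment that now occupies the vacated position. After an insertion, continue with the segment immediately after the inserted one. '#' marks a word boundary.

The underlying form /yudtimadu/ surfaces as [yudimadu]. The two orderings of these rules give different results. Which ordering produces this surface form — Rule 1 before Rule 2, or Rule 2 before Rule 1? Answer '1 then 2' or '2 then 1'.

Order 1 then 2:
  1 Progressive Voicing Assimilation: [yudtimadu] → [yuddimadu]
  2 Degemination: [yuddimadu] → [yudimadu]
  result: [yudimadu]
Order 2 then 1:
  2 Degemination: no change — [yudtimadu]
  1 Progressive Voicing Assimilation: [yudtimadu] → [yuddimadu]
  result: [yuddimadu]

1 then 2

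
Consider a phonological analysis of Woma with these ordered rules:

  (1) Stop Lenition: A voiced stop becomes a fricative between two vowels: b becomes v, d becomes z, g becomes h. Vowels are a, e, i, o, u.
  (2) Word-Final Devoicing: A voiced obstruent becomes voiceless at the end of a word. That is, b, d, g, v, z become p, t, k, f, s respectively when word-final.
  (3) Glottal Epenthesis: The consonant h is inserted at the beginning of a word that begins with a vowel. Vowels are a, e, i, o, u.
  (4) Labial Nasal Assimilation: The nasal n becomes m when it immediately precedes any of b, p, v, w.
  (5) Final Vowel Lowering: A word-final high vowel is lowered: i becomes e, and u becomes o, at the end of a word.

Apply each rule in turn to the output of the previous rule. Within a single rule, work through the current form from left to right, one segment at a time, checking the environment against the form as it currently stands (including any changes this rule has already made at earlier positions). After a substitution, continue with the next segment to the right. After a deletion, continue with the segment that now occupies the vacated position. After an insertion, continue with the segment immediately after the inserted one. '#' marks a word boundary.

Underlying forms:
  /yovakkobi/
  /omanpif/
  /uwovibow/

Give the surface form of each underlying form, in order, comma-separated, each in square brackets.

/yovakkobi/:
  (1) Stop Lenition: [yovakkobi] → [yovakkovi]
  (2) Word-Final Devoicing: no change — [yovakkovi]
  (3) Glottal Epenthesis: no change — [yovakkovi]
  (4) Labial Nasal Assimilation: no change — [yovakkovi]
  (5) Final Vowel Lowering: [yovakkovi] → [yovakkove]
/omanpif/:
  (1) Stop Lenition: no change — [omanpif]
  (2) Word-Final Devoicing: no change — [omanpif]
  (3) Glottal Epenthesis: [omanpif] → [homanpif]
  (4) Labial Nasal Assimilation: [homanpif] → [homampif]
  (5) Final Vowel Lowering: no change — [homampif]
/uwovibow/:
  (1) Stop Lenition: [uwovibow] → [uwovivow]
  (2) Word-Final Devoicing: no change — [uwovivow]
  (3) Glottal Epenthesis: [uwovivow] → [huwovivow]
  (4) Labial Nasal Assimilation: no change — [huwovivow]
  (5) Final Vowel Lowering: no change — [huwovivow]

[yovakkove], [homampif], [huwovivow]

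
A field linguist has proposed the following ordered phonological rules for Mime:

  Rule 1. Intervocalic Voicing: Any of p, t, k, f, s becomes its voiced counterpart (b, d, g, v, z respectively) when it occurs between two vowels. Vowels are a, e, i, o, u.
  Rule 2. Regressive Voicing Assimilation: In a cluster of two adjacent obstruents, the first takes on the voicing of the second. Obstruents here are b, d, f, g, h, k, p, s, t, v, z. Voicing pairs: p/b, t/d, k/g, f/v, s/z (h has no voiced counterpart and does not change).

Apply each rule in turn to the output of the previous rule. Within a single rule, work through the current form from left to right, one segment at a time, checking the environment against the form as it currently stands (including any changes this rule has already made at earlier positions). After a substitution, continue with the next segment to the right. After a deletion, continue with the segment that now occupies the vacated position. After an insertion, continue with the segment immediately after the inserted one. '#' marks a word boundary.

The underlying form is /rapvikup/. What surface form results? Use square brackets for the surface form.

Rule 1 Intervocalic Voicing: [rapvikup] → [rapvigup]
Rule 2 Regressive Voicing Assimilation: [rapvigup] → [rabvigup]

[rabvigup]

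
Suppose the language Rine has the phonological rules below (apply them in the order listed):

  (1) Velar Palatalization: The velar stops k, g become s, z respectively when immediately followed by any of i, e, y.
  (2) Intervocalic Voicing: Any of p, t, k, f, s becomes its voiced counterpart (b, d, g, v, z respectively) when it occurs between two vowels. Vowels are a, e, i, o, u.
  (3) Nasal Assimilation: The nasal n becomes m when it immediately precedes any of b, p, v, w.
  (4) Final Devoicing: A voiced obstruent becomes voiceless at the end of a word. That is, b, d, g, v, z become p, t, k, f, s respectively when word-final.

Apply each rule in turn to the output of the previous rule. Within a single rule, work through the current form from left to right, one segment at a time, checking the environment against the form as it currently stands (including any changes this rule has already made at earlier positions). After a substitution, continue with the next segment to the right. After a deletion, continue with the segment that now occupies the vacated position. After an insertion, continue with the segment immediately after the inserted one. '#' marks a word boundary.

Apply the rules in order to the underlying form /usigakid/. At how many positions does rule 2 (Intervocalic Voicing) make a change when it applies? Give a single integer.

(1) Velar Palatalization: [usigakid] → [usigasid]
(2) Intervocalic Voicing: [usigasid] → [uzigazid]
(3) Nasal Assimilation: no change — [uzigazid]
(4) Final Devoicing: [uzigazid] → [uzigazit]
Rule 2 changed 2 position(s).

2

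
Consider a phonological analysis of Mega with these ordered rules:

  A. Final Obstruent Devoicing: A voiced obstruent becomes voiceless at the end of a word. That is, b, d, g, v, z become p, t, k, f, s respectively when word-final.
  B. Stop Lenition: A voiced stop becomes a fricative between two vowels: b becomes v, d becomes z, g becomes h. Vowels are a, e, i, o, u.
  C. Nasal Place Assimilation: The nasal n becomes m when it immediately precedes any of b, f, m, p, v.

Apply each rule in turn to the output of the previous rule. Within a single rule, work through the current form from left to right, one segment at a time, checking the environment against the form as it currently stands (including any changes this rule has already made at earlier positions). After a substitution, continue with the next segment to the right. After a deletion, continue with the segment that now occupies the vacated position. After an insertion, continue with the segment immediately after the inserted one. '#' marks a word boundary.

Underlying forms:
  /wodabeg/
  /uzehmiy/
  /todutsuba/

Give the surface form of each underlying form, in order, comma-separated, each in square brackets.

[wozavek], [uzehmiy], [tozutsuva]

/wodabeg/:
  A Final Obstruent Devoicing: [wodabeg] → [wodabek]
  B Stop Lenition: [wodabek] → [wozavek]
  C Nasal Place Assimilation: no change — [wozavek]
/uzehmiy/:
  A Final Obstruent Devoicing: no change — [uzehmiy]
  B Stop Lenition: no change — [uzehmiy]
  C Nasal Place Assimilation: no change — [uzehmiy]
/todutsuba/:
  A Final Obstruent Devoicing: no change — [todutsuba]
  B Stop Lenition: [todutsuba] → [tozutsuva]
  C Nasal Place Assimilation: no change — [tozutsuva]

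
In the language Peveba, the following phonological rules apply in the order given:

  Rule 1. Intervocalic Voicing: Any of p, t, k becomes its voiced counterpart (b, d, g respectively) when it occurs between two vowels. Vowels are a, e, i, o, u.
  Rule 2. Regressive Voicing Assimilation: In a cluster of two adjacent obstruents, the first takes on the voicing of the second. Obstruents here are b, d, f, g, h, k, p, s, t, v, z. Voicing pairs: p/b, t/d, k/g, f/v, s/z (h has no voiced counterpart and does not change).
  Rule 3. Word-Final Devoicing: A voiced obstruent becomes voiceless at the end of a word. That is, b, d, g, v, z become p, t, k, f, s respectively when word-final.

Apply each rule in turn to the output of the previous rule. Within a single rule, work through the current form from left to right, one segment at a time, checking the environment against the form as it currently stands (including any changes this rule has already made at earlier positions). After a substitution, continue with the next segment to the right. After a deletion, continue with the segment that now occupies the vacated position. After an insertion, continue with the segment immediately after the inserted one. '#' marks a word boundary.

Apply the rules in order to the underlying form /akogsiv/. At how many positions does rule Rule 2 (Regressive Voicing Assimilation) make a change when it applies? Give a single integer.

1

Rule 1 Intervocalic Voicing: [akogsiv] → [agogsiv]
Rule 2 Regressive Voicing Assimilation: [agogsiv] → [agoksiv]
Rule 3 Word-Final Devoicing: [agoksiv] → [agoksif]
Rule Rule 2 changed 1 position(s).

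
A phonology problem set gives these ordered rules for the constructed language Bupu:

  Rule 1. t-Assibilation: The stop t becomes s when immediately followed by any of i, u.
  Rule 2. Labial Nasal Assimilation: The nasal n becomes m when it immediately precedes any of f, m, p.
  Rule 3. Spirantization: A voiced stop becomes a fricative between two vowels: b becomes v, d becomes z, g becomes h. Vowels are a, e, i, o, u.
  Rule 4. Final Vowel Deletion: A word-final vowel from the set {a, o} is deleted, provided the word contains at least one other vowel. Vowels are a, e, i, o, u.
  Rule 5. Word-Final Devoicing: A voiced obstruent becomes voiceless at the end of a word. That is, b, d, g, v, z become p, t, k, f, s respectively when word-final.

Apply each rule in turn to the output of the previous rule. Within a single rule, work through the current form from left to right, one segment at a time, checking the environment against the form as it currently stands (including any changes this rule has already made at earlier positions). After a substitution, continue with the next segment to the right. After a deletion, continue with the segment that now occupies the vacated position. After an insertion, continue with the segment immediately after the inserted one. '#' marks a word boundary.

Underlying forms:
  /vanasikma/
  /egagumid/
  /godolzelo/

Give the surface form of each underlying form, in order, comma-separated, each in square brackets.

[vanasikm], [ehahumit], [gozolzel]

/vanasikma/:
  Rule 1 t-Assibilation: no change — [vanasikma]
  Rule 2 Labial Nasal Assimilation: no change — [vanasikma]
  Rule 3 Spirantization: no change — [vanasikma]
  Rule 4 Final Vowel Deletion: [vanasikma] → [vanasikm]
  Rule 5 Word-Final Devoicing: no change — [vanasikm]
/egagumid/:
  Rule 1 t-Assibilation: no change — [egagumid]
  Rule 2 Labial Nasal Assimilation: no change — [egagumid]
  Rule 3 Spirantization: [egagumid] → [ehahumid]
  Rule 4 Final Vowel Deletion: no change — [ehahumid]
  Rule 5 Word-Final Devoicing: [ehahumid] → [ehahumit]
/godolzelo/:
  Rule 1 t-Assibilation: no change — [godolzelo]
  Rule 2 Labial Nasal Assimilation: no change — [godolzelo]
  Rule 3 Spirantization: [godolzelo] → [gozolzelo]
  Rule 4 Final Vowel Deletion: [gozolzelo] → [gozolzel]
  Rule 5 Word-Final Devoicing: no change — [gozolzel]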